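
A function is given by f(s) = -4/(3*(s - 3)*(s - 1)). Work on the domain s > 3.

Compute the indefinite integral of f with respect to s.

The denominator factors as 3*(s - 3)*(s - 1); partial fractions split f into directly integrable pieces: 2/(3*(s - 1)) - 2/(3*(s - 3)).
Check: d/ds[-2*log(s - 3)/3 + 2*log(s - 1)/3] = -4/(3*s**2 - 12*s + 9), which equals f(s).

F(s) = -2*log(s - 3)/3 + 2*log(s - 1)/3 + C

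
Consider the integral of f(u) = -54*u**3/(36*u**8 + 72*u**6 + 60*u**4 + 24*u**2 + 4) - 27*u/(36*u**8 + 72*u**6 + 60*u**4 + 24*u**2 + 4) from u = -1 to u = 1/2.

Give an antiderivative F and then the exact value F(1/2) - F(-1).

Antiderivative: F(u) = 3/(8*u**4 + 8*u**2 + 8/3); value = 729/1736

The substitution w = 2*u**4 + 2*u**2 + 2/3 works: f is exactly (dF/dw)*(dw/du) for that inner function.
F(u) = 3/(8*u**4 + 8*u**2 + 8/3) is an antiderivative of f.
Check: d/du[3/(8*u**4 + 8*u**2 + 8/3)] = (-54*u**3 - 27*u)/(36*u**8 + 72*u**6 + 60*u**4 + 24*u**2 + 4), which equals f(u).
F(1/2) = 18/31; F(-1) = 9/56.
Integral = F(1/2) - F(-1) = 729/1736.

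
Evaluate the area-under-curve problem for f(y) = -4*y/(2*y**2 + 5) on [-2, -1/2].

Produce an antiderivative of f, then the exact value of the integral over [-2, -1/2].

Antiderivative: F(y) = -log(y**2 + 5/2); value = -log(11/4) + log(13/2)

f matches the chain-rule pattern g'(h)*h' with inner function h(y) = y**2 + 5/2; substituting u = h(y) collapses the integral.
F(y) = -log(y**2 + 5/2) is an antiderivative of f.
Check: d/dy[-log(y**2 + 5/2)] = -4*y/(2*y**2 + 5) = f(y).
F(-1/2) = -log(11/4); F(-2) = -log(13/2).
Integral = F(-1/2) - F(-2) = -log(11/4) + log(13/2).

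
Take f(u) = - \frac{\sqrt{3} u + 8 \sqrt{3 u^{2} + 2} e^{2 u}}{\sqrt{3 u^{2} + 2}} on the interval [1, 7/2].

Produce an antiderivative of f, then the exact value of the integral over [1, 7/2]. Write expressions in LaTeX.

Differentiate the proposed F(u) back; it has to land on f(u) exactly.
F(u) = \frac{- \sqrt{3} \sqrt{3 u^{2} + 2} - 12 e^{2 u}}{3} is an antiderivative of f.
Check: d/du[\frac{- \sqrt{3} \sqrt{3 u^{2} + 2} - 12 e^{2 u}}{3}] = \frac{- \sqrt{3} u - 8 \sqrt{3 u^{2} + 2} e^{2 u}}{\sqrt{3 u^{2} + 2}}, which equals f(u).
F(7/2) = - 4 e^{7} - \frac{\sqrt{465}}{6}; F(1) = - 4 e^{2} - \frac{\sqrt{15}}{3}.
Integral = F(7/2) - F(1) = - 4 e^{7} - \frac{\sqrt{465}}{6} + \frac{\sqrt{15}}{3} + 4 e^{2}.

Antiderivative: F(u) = \frac{- \sqrt{3} \sqrt{3 u^{2} + 2} - 12 e^{2 u}}{3}; value = - 4 e^{7} - \frac{\sqrt{465}}{6} + \frac{\sqrt{15}}{3} + 4 e^{2}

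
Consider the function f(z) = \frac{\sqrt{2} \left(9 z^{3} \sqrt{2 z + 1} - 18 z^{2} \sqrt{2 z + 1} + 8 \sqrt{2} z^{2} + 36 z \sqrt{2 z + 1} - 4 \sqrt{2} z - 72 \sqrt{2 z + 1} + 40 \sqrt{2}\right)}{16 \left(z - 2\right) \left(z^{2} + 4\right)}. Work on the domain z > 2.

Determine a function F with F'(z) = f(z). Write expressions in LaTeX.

An antiderivative is F(z) = \frac{6 \sqrt{2} z \sqrt{2 z + 1} + 3 \sqrt{2} \sqrt{2 z + 1} + 16 \log{\left(\frac{z}{2} - 1 \right)} - 4 \operatorname{atan}{\left(\frac{z}{2} \right)}}{16}.

Since d/dz undoes antidifferentiation here, F'(z) = f(z) is required of F(z).
Check: d/dz[\frac{6 \sqrt{2} z \sqrt{2 z + 1} + 3 \sqrt{2} \sqrt{2 z + 1} + 16 \log{\left(\frac{z}{2} - 1 \right)} - 4 \operatorname{atan}{\left(\frac{z}{2} \right)}}{16}] = \frac{18 \sqrt{2} z^{4} - 27 \sqrt{2} z^{3} + 16 z^{2} \sqrt{2 z + 1} + 54 \sqrt{2} z^{2} - 8 z \sqrt{2 z + 1} - 108 \sqrt{2} z + 80 \sqrt{2 z + 1} - 72 \sqrt{2}}{16 z^{3} \sqrt{2 z + 1} - 32 z^{2} \sqrt{2 z + 1} + 64 z \sqrt{2 z + 1} - 128 \sqrt{2 z + 1}}, which equals f(z).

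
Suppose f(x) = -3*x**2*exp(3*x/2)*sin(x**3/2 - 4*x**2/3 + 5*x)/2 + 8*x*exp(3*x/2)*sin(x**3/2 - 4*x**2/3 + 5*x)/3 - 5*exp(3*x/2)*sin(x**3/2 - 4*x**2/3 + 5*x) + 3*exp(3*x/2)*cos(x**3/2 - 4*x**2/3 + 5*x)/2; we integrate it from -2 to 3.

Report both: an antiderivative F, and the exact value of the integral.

Antiderivative: F(x) = exp(3*x/2)*cos(x**3/2 - 4*x**2/3 + 5*x); value = exp(9/2)*cos(33/2) - exp(-3)*cos(58/3)

f has the shape u'v + uv' for u = cos(x**3/2 - 4*x**2/3 + 5*x) and v = exp(3*x/2) — it is the derivative of the product u*v.
F(x) = exp(3*x/2)*cos(x**3/2 - 4*x**2/3 + 5*x) is an antiderivative of f.
Check: d/dx[exp(3*x/2)*cos(x**3/2 - 4*x**2/3 + 5*x)] = -3*x**2*exp(3*x/2)*sin(x**3/2 - 4*x**2/3 + 5*x)/2 + 8*x*exp(3*x/2)*sin(x**3/2 - 4*x**2/3 + 5*x)/3 - 5*exp(3*x/2)*sin(x**3/2 - 4*x**2/3 + 5*x) + 3*exp(3*x/2)*cos(x**3/2 - 4*x**2/3 + 5*x)/2 = f(x).
F(3) = exp(9/2)*cos(33/2); F(-2) = exp(-3)*cos(58/3).
Integral = F(3) - F(-2) = exp(9/2)*cos(33/2) - exp(-3)*cos(58/3).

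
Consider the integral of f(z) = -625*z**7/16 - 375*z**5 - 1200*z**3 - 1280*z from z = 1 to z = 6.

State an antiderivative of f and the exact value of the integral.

The substitution u = 5*z**2/4 + 4 works: f is exactly (dF/du)*(du/dz) for that inner function.
F(z) = -(5*z**2 + 16)**4/128 is an antiderivative of f.
Check: d/dz[-(5*z**2 + 16)**4/128] = -625*z**7/16 - 375*z**5 - 1200*z**3 - 1280*z = f(z).
F(6) = -11529602; F(1) = -194481/128.
Integral = F(6) - F(1) = -1475594575/128.

Antiderivative: F(z) = -(5*z**2 + 16)**4/128; value = -1475594575/128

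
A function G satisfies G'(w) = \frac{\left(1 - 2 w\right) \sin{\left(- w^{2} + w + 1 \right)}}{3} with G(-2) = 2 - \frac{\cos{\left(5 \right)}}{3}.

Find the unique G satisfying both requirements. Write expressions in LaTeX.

G(w) = 2 - \frac{\cos{\left(- w^{2} + w + 1 \right)}}{3}

The substitution u = - w^{2} + w + 1 works: G'(w) is exactly (dG/du)*(du/dw) for that inner function.
A general antiderivative is - \frac{\cos{\left(- w^{2} + w + 1 \right)}}{3} + C.
The condition gives C = 2 - \frac{\cos{\left(5 \right)}}{3} - (- \frac{\cos{\left(5 \right)}}{3}) = 2.
So G(w) = 2 - \frac{\cos{\left(- w^{2} + w + 1 \right)}}{3}.
Check: d/dw[2 - \frac{\cos{\left(- w^{2} + w + 1 \right)}}{3}] = - \frac{2 w \sin{\left(- w^{2} + w + 1 \right)}}{3} + \frac{\sin{\left(- w^{2} + w + 1 \right)}}{3}, which equals G'(w).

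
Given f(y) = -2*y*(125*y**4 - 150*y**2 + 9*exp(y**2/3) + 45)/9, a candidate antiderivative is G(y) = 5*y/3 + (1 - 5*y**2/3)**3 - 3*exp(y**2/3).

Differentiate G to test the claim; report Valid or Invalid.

Invalid: d/dy[G] - f = 5/3, which is not 0.

d/dy[G] = -250*y**5/9 + 100*y**3/3 - 2*y*exp(y**2/3) - 10*y + 5/3
d/dy[G] - f(y) = 5/3 != 0.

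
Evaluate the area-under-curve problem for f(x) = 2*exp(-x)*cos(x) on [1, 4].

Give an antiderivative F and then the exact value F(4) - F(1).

Antiderivative: F(x) = (sin(x) - cos(x))*exp(-x); value = -exp(-1)*sin(1) + exp(-4)*sin(4) - exp(-4)*cos(4) + exp(-1)*cos(1)

Differentiate the proposed F(x) back; it has to land on f(x) exactly.
F(x) = (sin(x) - cos(x))*exp(-x) is an antiderivative of f.
Check: d/dx[(sin(x) - cos(x))*exp(-x)] = 2*exp(-x)*cos(x) = f(x).
F(4) = exp(-4)*sin(4) - exp(-4)*cos(4); F(1) = -exp(-1)*cos(1) + exp(-1)*sin(1).
Integral = F(4) - F(1) = -exp(-1)*sin(1) + exp(-4)*sin(4) - exp(-4)*cos(4) + exp(-1)*cos(1).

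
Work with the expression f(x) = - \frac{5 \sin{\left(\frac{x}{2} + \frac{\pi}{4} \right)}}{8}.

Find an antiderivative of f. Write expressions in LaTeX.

An antiderivative is F(x) = \frac{5 \cos{\left(\frac{x}{2} + \frac{\pi}{4} \right)}}{4}.

An antiderivative F(x) passes only if d/dx[F] lands on f(x) exactly.
Check: d/dx[\frac{5 \cos{\left(\frac{x}{2} + \frac{\pi}{4} \right)}}{4}] = - \frac{5 \sin{\left(\frac{x}{2} + \frac{\pi}{4} \right)}}{8} = f(x).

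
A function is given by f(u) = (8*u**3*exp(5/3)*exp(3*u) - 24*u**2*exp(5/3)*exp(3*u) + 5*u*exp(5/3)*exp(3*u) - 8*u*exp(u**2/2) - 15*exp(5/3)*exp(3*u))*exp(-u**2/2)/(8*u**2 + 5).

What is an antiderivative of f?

Whatever form F(u) takes, F'(u) = f(u) is non-negotiable.
Check: d/du[-exp(5/3)*exp(3*u)*exp(-u**2/2) - log(4*u**2 + 5/2)/2] = (8*u**3*exp(5/3)*exp(3*u) - 24*u**2*exp(5/3)*exp(3*u) + 5*u*exp(5/3)*exp(3*u) - 8*u*exp(u**2/2) - 15*exp(5/3)*exp(3*u))/(8*u**2*exp(u**2/2) + 5*exp(u**2/2)), which equals f(u).

An antiderivative is F(u) = -exp(5/3)*exp(3*u)*exp(-u**2/2) - log(4*u**2 + 5/2)/2.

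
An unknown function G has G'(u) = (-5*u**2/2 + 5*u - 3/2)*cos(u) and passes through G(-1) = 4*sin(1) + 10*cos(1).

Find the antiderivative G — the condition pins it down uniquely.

A first test for any G(u): its u-derivative must equal the given G'(u).
A general antiderivative is -5*u**2*sin(u)/2 + 5*u*sin(u) - 5*u*cos(u) + 7*sin(u)/2 + 5*cos(u) + C.
The condition gives C = 4*sin(1) + 10*cos(1) - (4*sin(1) + 10*cos(1)) = 0.
So G(u) = -(5*u**2*sin(u) - 10*u*sin(u) + 10*u*cos(u) - 7*sin(u) - 10*cos(u))/2.
Check: d/du[-(5*u**2*sin(u) - 10*u*sin(u) + 10*u*cos(u) - 7*sin(u) - 10*cos(u))/2] = -5*u**2*cos(u)/2 + 5*u*cos(u) - 3*cos(u)/2, which equals G'(u).

G(u) = -(5*u**2*sin(u) - 10*u*sin(u) + 10*u*cos(u) - 7*sin(u) - 10*cos(u))/2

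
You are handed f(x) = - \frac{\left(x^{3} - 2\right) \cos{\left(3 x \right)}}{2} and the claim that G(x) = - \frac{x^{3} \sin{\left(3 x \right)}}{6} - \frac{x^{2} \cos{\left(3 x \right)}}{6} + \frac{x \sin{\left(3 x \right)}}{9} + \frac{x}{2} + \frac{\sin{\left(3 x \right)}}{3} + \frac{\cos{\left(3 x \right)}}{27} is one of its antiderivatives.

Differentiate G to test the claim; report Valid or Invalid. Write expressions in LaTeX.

d/dx[G] = - \frac{x^{3} \cos{\left(3 x \right)}}{2} + \cos{\left(3 x \right)} + \frac{1}{2}
d/dx[G] - f(x) = \frac{1}{2} != 0.

Invalid: d/dx[G] - f = \frac{1}{2}, which is not 0.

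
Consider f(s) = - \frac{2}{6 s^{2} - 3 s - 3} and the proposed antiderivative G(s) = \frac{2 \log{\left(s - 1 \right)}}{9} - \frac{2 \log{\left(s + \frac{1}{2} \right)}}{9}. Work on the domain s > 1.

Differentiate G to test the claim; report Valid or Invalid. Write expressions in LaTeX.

d/ds[G] = \frac{2}{6 s^{2} - 3 s - 3}
d/ds[G] - f(s) = \frac{4}{6 s^{2} - 3 s - 3} != 0.

Invalid: d/ds[G] - f = \frac{4}{6 s^{2} - 3 s - 3}, which is not 0.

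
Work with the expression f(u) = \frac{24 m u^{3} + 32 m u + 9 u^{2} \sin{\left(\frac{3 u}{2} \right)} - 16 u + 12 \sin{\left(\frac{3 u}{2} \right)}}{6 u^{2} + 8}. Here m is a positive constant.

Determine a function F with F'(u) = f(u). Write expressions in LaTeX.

An antiderivative is F(u) = 2 m u^{2} - \frac{4 \log{\left(3 u^{2} + 4 \right)}}{3} - \cos{\left(\frac{3 u}{2} \right)}.

Since d/du undoes antidifferentiation here, F'(u) = f(u) is required of F(u).
Check: d/du[2 m u^{2} - \frac{4 \log{\left(3 u^{2} + 4 \right)}}{3} - \cos{\left(\frac{3 u}{2} \right)}] = \frac{24 m u^{3} + 32 m u + 9 u^{2} \sin{\left(\frac{3 u}{2} \right)} - 16 u + 12 \sin{\left(\frac{3 u}{2} \right)}}{6 u^{2} + 8} = f(u).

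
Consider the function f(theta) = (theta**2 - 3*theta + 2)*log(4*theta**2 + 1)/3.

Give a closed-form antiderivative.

A first test for any F(theta): its theta-derivative must equal f(theta) identically.
Check: d/dtheta[(-16*theta**3 + 108*theta**2 + 12*theta*(2*theta**2 - 9*theta + 12)*log(4*theta**2 + 1) - 276*theta - 27*log(theta**2 + 1/4) + 138*atan(2*theta))/216] = theta**2*log(4*theta**2 + 1)/3 - theta*log(4*theta**2 + 1) + 2*log(4*theta**2 + 1)/3, which equals f(theta).

An antiderivative is F(theta) = (-16*theta**3 + 108*theta**2 + 12*theta*(2*theta**2 - 9*theta + 12)*log(4*theta**2 + 1) - 276*theta - 27*log(theta**2 + 1/4) + 138*atan(2*theta))/216.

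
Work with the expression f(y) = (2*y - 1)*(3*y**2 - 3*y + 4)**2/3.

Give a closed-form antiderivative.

An antiderivative is F(y) = -(-y**2 + y - 4/3)**3.

f matches the chain-rule pattern g'(h)*h' with inner function h(y) = -y**2 + y - 4/3; substituting u = h(y) collapses the integral.
Check: d/dy[-(-y**2 + y - 4/3)**3] = 6*y**5 - 15*y**4 + 28*y**3 - 27*y**2 + 56*y/3 - 16/3, which equals f(y).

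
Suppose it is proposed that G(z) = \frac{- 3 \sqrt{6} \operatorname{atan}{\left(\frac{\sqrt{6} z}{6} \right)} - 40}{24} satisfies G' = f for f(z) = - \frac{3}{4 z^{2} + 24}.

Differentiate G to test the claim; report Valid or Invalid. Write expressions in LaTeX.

d/dz[G] = - \frac{3}{4 z^{2} + 24}
This equals f(z) exactly, so the claim holds.

Valid - differentiating G returns exactly f.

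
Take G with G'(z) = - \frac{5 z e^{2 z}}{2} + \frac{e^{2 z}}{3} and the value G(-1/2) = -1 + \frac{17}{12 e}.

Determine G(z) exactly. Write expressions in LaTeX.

Recognize the product-rule pattern: G'(z) = u'v + uv' with u = \frac{19}{24} - \frac{5 z}{4}, v = e^{2 z}, so integration by parts undoes it.
A general antiderivative is \frac{\left(19 - 30 z\right) e^{2 z}}{24} + C.
The condition gives C = -1 + \frac{17}{12 e} - (\frac{17}{12 e}) = -1.
So G(z) = - \frac{30 z e^{2 z} - 19 e^{2 z} + 24}{24}.
Check: d/dz[- \frac{30 z e^{2 z} - 19 e^{2 z} + 24}{24}] = - \frac{5 z e^{2 z}}{2} + \frac{e^{2 z}}{3} = G'(z).

G(z) = - \frac{30 z e^{2 z} - 19 e^{2 z} + 24}{24}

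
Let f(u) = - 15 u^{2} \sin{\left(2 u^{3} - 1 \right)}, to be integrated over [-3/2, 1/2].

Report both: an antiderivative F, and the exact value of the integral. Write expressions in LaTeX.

f matches the chain-rule pattern g'(h)*h' with inner function h(u) = 2 u^{3} - 1; substituting w = h(u) collapses the integral.
F(u) = \frac{5 \cos{\left(2 u^{3} - 1 \right)}}{2} is an antiderivative of f.
Check: d/du[\frac{5 \cos{\left(2 u^{3} - 1 \right)}}{2}] = - 15 u^{2} \sin{\left(2 u^{3} - 1 \right)} = f(u).
F(1/2) = \frac{5 \cos{\left(\frac{3}{4} \right)}}{2}; F(-3/2) = \frac{5 \cos{\left(\frac{31}{4} \right)}}{2}.
Integral = F(1/2) - F(-3/2) = - \frac{5 \cos{\left(\frac{31}{4} \right)}}{2} + \frac{5 \cos{\left(\frac{3}{4} \right)}}{2}.

Antiderivative: F(u) = \frac{5 \cos{\left(2 u^{3} - 1 \right)}}{2}; value = - \frac{5 \cos{\left(\frac{31}{4} \right)}}{2} + \frac{5 \cos{\left(\frac{3}{4} \right)}}{2}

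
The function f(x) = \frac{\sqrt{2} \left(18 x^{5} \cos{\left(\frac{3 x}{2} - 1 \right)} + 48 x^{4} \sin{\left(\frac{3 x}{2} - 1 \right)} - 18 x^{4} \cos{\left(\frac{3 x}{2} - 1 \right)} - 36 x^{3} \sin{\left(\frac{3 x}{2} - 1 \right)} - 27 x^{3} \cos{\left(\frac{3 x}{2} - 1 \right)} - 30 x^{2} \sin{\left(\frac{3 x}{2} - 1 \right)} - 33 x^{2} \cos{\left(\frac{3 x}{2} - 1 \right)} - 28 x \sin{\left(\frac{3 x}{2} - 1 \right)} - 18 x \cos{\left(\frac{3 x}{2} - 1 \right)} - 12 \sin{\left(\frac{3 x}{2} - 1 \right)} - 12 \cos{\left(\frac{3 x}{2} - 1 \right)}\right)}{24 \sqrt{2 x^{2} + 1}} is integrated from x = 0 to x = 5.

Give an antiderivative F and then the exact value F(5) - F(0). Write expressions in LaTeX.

Antiderivative: F(x) = \frac{\sqrt{2} \left(3 x^{3} \sqrt{2 x^{2} + 1} \sin{\left(\frac{3 x}{2} - 1 \right)} - 3 x^{2} \sqrt{2 x^{2} + 1} \sin{\left(\frac{3 x}{2} - 1 \right)} - 6 x \sqrt{2 x^{2} + 1} \sin{\left(\frac{3 x}{2} - 1 \right)} - 4 \sqrt{2 x^{2} + 1} \sin{\left(\frac{3 x}{2} - 1 \right)}\right)}{12}; value = - \frac{\sqrt{2} \sin{\left(1 \right)}}{3} + \frac{133 \sqrt{102} \sin{\left(\frac{13}{2} \right)}}{6}

Since d/dx undoes antidifferentiation here, F'(x) = f(x) is required of F(x).
F(x) = \frac{\sqrt{2} \left(3 x^{3} \sqrt{2 x^{2} + 1} \sin{\left(\frac{3 x}{2} - 1 \right)} - 3 x^{2} \sqrt{2 x^{2} + 1} \sin{\left(\frac{3 x}{2} - 1 \right)} - 6 x \sqrt{2 x^{2} + 1} \sin{\left(\frac{3 x}{2} - 1 \right)} - 4 \sqrt{2 x^{2} + 1} \sin{\left(\frac{3 x}{2} - 1 \right)}\right)}{12} is an antiderivative of f.
Check: d/dx[\frac{\sqrt{2} \left(3 x^{3} \sqrt{2 x^{2} + 1} \sin{\left(\frac{3 x}{2} - 1 \right)} - 3 x^{2} \sqrt{2 x^{2} + 1} \sin{\left(\frac{3 x}{2} - 1 \right)} - 6 x \sqrt{2 x^{2} + 1} \sin{\left(\frac{3 x}{2} - 1 \right)} - 4 \sqrt{2 x^{2} + 1} \sin{\left(\frac{3 x}{2} - 1 \right)}\right)}{12}] = \frac{18 \sqrt{2} x^{5} \cos{\left(\frac{3 x}{2} - 1 \right)} + 48 \sqrt{2} x^{4} \sin{\left(\frac{3 x}{2} - 1 \right)} - 18 \sqrt{2} x^{4} \cos{\left(\frac{3 x}{2} - 1 \right)} - 36 \sqrt{2} x^{3} \sin{\left(\frac{3 x}{2} - 1 \right)} - 27 \sqrt{2} x^{3} \cos{\left(\frac{3 x}{2} - 1 \right)} - 30 \sqrt{2} x^{2} \sin{\left(\frac{3 x}{2} - 1 \right)} - 33 \sqrt{2} x^{2} \cos{\left(\frac{3 x}{2} - 1 \right)} - 28 \sqrt{2} x \sin{\left(\frac{3 x}{2} - 1 \right)} - 18 \sqrt{2} x \cos{\left(\frac{3 x}{2} - 1 \right)} - 12 \sqrt{2} \sin{\left(\frac{3 x}{2} - 1 \right)} - 12 \sqrt{2} \cos{\left(\frac{3 x}{2} - 1 \right)}}{24 \sqrt{2 x^{2} + 1}}, which equals f(x).
F(5) = \frac{133 \sqrt{102} \sin{\left(\frac{13}{2} \right)}}{6}; F(0) = \frac{\sqrt{2} \sin{\left(1 \right)}}{3}.
Integral = F(5) - F(0) = - \frac{\sqrt{2} \sin{\left(1 \right)}}{3} + \frac{133 \sqrt{102} \sin{\left(\frac{13}{2} \right)}}{6}.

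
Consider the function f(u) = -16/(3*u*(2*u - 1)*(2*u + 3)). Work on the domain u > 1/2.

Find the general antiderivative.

The denominator factors as 3*u*(2*u - 1)*(2*u + 3); partial fractions split f into directly integrable pieces: -8/(9*(2*u + 3)) - 8/(3*(2*u - 1)) + 16/(9*u).
Check: d/du[4*(4*log(u) - 3*log(u - 1/2) - log(u + 3/2))/9] = -16/(12*u**3 + 12*u**2 - 9*u), which equals f(u).

F(u) = 4*(4*log(u) - 3*log(u - 1/2) - log(u + 3/2))/9 + C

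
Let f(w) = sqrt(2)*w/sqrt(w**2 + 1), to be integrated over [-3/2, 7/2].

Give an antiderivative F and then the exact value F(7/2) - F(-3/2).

The substitution u = 2*w**2 + 2 works: f is exactly (dF/du)*(du/dw) for that inner function.
F(w) = sqrt(2)*sqrt(w**2 + 1) is an antiderivative of f.
Check: d/dw[sqrt(2)*sqrt(w**2 + 1)] = sqrt(2)*w/sqrt(w**2 + 1) = f(w).
F(7/2) = sqrt(106)/2; F(-3/2) = sqrt(26)/2.
Integral = F(7/2) - F(-3/2) = -sqrt(26)/2 + sqrt(106)/2.

Antiderivative: F(w) = sqrt(2)*sqrt(w**2 + 1); value = -sqrt(26)/2 + sqrt(106)/2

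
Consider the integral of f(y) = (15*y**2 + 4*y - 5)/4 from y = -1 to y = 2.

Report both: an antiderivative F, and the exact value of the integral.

Antiderivative: F(y) = 5*y**3/4 + y**2/2 - 5*y/4; value = 9

An antiderivative F(y) passes only if d/dy[F] lands on f(y) exactly.
F(y) = 5*y**3/4 + y**2/2 - 5*y/4 is an antiderivative of f.
Check: d/dy[5*y**3/4 + y**2/2 - 5*y/4] = 15*y**2/4 + y - 5/4, which equals f(y).
F(2) = 19/2; F(-1) = 1/2.
Integral = F(2) - F(-1) = 9.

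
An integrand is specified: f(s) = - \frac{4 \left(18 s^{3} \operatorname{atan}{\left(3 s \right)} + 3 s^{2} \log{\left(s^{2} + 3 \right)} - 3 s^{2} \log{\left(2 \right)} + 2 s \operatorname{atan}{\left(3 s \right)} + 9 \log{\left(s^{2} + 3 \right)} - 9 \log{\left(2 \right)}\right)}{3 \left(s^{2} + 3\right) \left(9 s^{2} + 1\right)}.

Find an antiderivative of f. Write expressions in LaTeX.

An antiderivative is F(s) = - \frac{4 \log{\left(\frac{s^{2}}{2} + \frac{3}{2} \right)} \operatorname{atan}{\left(3 s \right)}}{3}.

Recognize the product-rule pattern: f = u'v + uv' with u = - \frac{4 \operatorname{atan}{\left(3 s \right)}}{3}, v = \log{\left(\frac{s^{2}}{2} + \frac{3}{2} \right)}, so integration by parts undoes it.
Check: d/ds[- \frac{4 \log{\left(\frac{s^{2}}{2} + \frac{3}{2} \right)} \operatorname{atan}{\left(3 s \right)}}{3}] = \frac{- 72 s^{3} \operatorname{atan}{\left(3 s \right)} - 12 s^{2} \log{\left(s^{2} + 3 \right)} + 12 s^{2} \log{\left(2 \right)} - 8 s \operatorname{atan}{\left(3 s \right)} - 36 \log{\left(s^{2} + 3 \right)} + 36 \log{\left(2 \right)}}{27 s^{4} + 84 s^{2} + 9}, which equals f(s).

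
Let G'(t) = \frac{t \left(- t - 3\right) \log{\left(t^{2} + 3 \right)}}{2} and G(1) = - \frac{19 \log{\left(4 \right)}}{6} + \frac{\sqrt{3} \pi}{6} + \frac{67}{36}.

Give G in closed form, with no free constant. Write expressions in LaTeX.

Differentiate the proposed G(t) back; it has to land on the given G'(t).
A general antiderivative is \frac{t^{3}}{9} + \frac{3 t^{2}}{4} - t + \left(- \frac{t^{3}}{6} - \frac{3 t^{2}}{4}\right) \log{\left(t^{2} + 3 \right)} - \frac{9 \log{\left(t^{2} + 3 \right)}}{4} + \sqrt{3} \operatorname{atan}{\left(\frac{\sqrt{3} t}{3} \right)} + C.
The condition gives C = - \frac{19 \log{\left(4 \right)}}{6} + \frac{\sqrt{3} \pi}{6} + \frac{67}{36} - (- \frac{19 \log{\left(4 \right)}}{6} - \frac{5}{36} + \frac{\sqrt{3} \pi}{6}) = 2.
So G(t) = \frac{4 t^{3} + 3 t^{2} \left(- 2 t - 9\right) \log{\left(t^{2} + 3 \right)} + 27 t^{2} - 36 t - 81 \log{\left(t^{2} + 3 \right)} + 36 \sqrt{3} \operatorname{atan}{\left(\frac{\sqrt{3} t}{3} \right)} + 72}{36}.
Check: d/dt[\frac{4 t^{3} + 3 t^{2} \left(- 2 t - 9\right) \log{\left(t^{2} + 3 \right)} + 27 t^{2} - 36 t - 81 \log{\left(t^{2} + 3 \right)} + 36 \sqrt{3} \operatorname{atan}{\left(\frac{\sqrt{3} t}{3} \right)} + 72}{36}] = - \frac{t^{2} \log{\left(t^{2} + 3 \right)}}{2} - \frac{3 t \log{\left(t^{2} + 3 \right)}}{2}, which equals G'(t).

G(t) = \frac{4 t^{3} + 3 t^{2} \left(- 2 t - 9\right) \log{\left(t^{2} + 3 \right)} + 27 t^{2} - 36 t - 81 \log{\left(t^{2} + 3 \right)} + 36 \sqrt{3} \operatorname{atan}{\left(\frac{\sqrt{3} t}{3} \right)} + 72}{36}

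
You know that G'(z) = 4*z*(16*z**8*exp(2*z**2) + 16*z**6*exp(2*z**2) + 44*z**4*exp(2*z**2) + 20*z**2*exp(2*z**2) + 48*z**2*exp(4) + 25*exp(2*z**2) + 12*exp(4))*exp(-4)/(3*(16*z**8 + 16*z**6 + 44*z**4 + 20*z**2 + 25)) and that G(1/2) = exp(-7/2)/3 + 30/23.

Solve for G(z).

A candidate passes only if d/dz[G] lands on the given G'(z) exactly.
A general antiderivative is exp(2*z**2 - 4)/3 - 2/(2*z**4 + z**2 + 5/2) + C.
The condition gives C = exp(-7/2)/3 + 30/23 - (-16/23 + exp(-7/2)/3) = 2.
So G(z) = (24*z**4 + 12*z**2 + (4*z**4 + 2*z**2 + 5)*exp(2*z**2 - 4) + 18)/(3*(4*z**4 + 2*z**2 + 5)).
Check: d/dz[(24*z**4 + 12*z**2 + (4*z**4 + 2*z**2 + 5)*exp(2*z**2 - 4) + 18)/(3*(4*z**4 + 2*z**2 + 5))] = (64*z**9*exp(-4)*exp(2*z**2) + 64*z**7*exp(-4)*exp(2*z**2) + 176*z**5*exp(-4)*exp(2*z**2) + 80*z**3*exp(-4)*exp(2*z**2) + 192*z**3 + 100*z*exp(-4)*exp(2*z**2) + 48*z)/(48*z**8 + 48*z**6 + 132*z**4 + 60*z**2 + 75), which equals G'(z).

G(z) = (24*z**4 + 12*z**2 + (4*z**4 + 2*z**2 + 5)*exp(2*z**2 - 4) + 18)/(3*(4*z**4 + 2*z**2 + 5))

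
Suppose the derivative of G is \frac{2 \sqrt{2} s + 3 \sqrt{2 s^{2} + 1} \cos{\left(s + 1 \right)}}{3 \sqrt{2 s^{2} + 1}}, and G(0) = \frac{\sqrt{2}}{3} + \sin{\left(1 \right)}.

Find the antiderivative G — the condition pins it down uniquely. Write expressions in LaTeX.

Check a candidate G(s) by differentiating: d/ds[G] must match the given G'(s).
A general antiderivative is \frac{\sqrt{4 s^{2} + 2}}{3} + \sin{\left(s + 1 \right)} + C.
The condition gives C = \frac{\sqrt{2}}{3} + \sin{\left(1 \right)} - (\frac{\sqrt{2}}{3} + \sin{\left(1 \right)}) = 0.
So G(s) = \frac{\sqrt{4 s^{2} + 2}}{3} + \sin{\left(s + 1 \right)}.
Check: d/ds[\frac{\sqrt{4 s^{2} + 2}}{3} + \sin{\left(s + 1 \right)}] = \frac{2 \sqrt{2} s + 3 \sqrt{2 s^{2} + 1} \cos{\left(s + 1 \right)}}{3 \sqrt{2 s^{2} + 1}} = G'(s).

G(s) = \frac{\sqrt{4 s^{2} + 2}}{3} + \sin{\left(s + 1 \right)}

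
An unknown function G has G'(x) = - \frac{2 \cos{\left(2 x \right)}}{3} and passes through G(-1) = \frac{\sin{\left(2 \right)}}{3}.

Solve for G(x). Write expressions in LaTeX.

Differentiate the proposed G(x) back; it has to land on the given G'(x).
A general antiderivative is - \frac{\sin{\left(2 x \right)}}{3} + C.
The condition gives C = \frac{\sin{\left(2 \right)}}{3} - (\frac{\sin{\left(2 \right)}}{3}) = 0.
So G(x) = - \frac{\sin{\left(2 x \right)}}{3}.
Check: d/dx[- \frac{\sin{\left(2 x \right)}}{3}] = - \frac{2 \cos{\left(2 x \right)}}{3} = G'(x).

G(x) = - \frac{\sin{\left(2 x \right)}}{3}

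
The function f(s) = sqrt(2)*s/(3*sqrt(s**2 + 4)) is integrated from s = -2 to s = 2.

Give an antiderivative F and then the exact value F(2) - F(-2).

Antiderivative: F(s) = 2*sqrt(s**2/2 + 2)/3; value = 0

The substitution u = s**2/2 + 2 works: f is exactly (dF/du)*(du/ds) for that inner function.
F(s) = 2*sqrt(s**2/2 + 2)/3 is an antiderivative of f.
Check: d/ds[2*sqrt(s**2/2 + 2)/3] = sqrt(2)*s/(3*sqrt(s**2 + 4)) = f(s).
F(2) = 4/3; F(-2) = 4/3.
Integral = F(2) - F(-2) = 0.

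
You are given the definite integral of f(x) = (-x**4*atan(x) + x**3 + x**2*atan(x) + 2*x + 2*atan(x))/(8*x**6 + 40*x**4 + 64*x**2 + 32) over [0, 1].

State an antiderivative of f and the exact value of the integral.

Antiderivative: F(x) = x*atan(x)/(8*(x**2 + 2)); value = pi/96

Any candidate F(x) must reproduce f(x) exactly when differentiated.
F(x) = x*atan(x)/(8*(x**2 + 2)) is an antiderivative of f.
Check: d/dx[x*atan(x)/(8*(x**2 + 2))] = (-x**4*atan(x) + x**3 + x**2*atan(x) + 2*x + 2*atan(x))/(8*x**6 + 40*x**4 + 64*x**2 + 32) = f(x).
F(1) = pi/96; F(0) = 0.
Integral = F(1) - F(0) = pi/96.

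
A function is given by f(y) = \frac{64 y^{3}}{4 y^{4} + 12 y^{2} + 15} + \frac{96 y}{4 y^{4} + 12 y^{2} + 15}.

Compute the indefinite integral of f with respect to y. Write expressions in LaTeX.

F(y) = 4 \log{\left(\frac{2 y^{4}}{3} + 2 y^{2} + \frac{5}{2} \right)} + C

f matches the chain-rule pattern g'(h)*h' with inner function h(y) = \frac{2 y^{4}}{3} + 2 y^{2} + \frac{5}{2}; substituting u = h(y) collapses the integral.
Check: d/dy[4 \log{\left(\frac{2 y^{4}}{3} + 2 y^{2} + \frac{5}{2} \right)}] = \frac{64 y^{3} + 96 y}{4 y^{4} + 12 y^{2} + 15}, which equals f(y).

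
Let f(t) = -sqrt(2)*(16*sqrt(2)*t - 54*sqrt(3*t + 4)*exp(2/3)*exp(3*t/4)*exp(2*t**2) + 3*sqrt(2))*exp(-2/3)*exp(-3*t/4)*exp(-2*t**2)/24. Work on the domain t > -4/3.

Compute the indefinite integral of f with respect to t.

A candidate is checked by its d/dt: the result must match f(t).
Check: d/dt[(9*sqrt(2)*t*sqrt(3*t + 4) + 12*sqrt(2)*sqrt(3*t + 4) + 2*exp(-2/3)*exp(-3*t/4)*exp(-2*t**2))/6] = (-16*t*sqrt(3*t + 4) + 81*sqrt(2)*t*exp(2/3)*exp(3*t/4)*exp(2*t**2) - 3*sqrt(3*t + 4) + 108*sqrt(2)*exp(2/3)*exp(3*t/4)*exp(2*t**2))*exp(-2/3)*exp(-3*t/4)*exp(-2*t**2)/(12*sqrt(3*t + 4)), which equals f(t).

F(t) = (9*sqrt(2)*t*sqrt(3*t + 4) + 12*sqrt(2)*sqrt(3*t + 4) + 2*exp(-2/3)*exp(-3*t/4)*exp(-2*t**2))/6 + C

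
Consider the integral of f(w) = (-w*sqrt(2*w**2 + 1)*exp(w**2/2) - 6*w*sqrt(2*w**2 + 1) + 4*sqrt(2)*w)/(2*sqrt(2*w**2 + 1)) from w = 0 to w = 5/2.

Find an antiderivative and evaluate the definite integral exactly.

Antiderivative: F(w) = -3*w**2/2 + sqrt(2)*sqrt(2*w**2 + 1) - exp(w**2/2)/2; value = -exp(25/8)/2 - 71/8 - sqrt(2) + 3*sqrt(3)

For F(w) to be correct the identity F'(w) - f(w) = 0 must hold.
F(w) = -3*w**2/2 + sqrt(2)*sqrt(2*w**2 + 1) - exp(w**2/2)/2 is an antiderivative of f.
Check: d/dw[-3*w**2/2 + sqrt(2)*sqrt(2*w**2 + 1) - exp(w**2/2)/2] = (-w*sqrt(2*w**2 + 1)*exp(w**2/2) - 6*w*sqrt(2*w**2 + 1) + 4*sqrt(2)*w)/(2*sqrt(2*w**2 + 1)) = f(w).
F(5/2) = -exp(25/8)/2 - 75/8 + 3*sqrt(3); F(0) = -1/2 + sqrt(2).
Integral = F(5/2) - F(0) = -exp(25/8)/2 - 71/8 - sqrt(2) + 3*sqrt(3).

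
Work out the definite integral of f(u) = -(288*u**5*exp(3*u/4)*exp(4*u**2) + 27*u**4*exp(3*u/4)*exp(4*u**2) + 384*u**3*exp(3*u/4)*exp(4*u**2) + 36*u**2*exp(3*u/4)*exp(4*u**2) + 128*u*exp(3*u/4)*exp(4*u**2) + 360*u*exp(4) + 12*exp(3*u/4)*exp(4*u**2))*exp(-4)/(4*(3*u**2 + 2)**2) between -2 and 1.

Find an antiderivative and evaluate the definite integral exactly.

Antiderivative: F(u) = -(3*u**2*exp(-4)*exp(3*u/4)*exp(4*u**2) + 2*exp(-4)*exp(3*u/4)*exp(4*u**2) - 15)/(3*u**2 + 2); value = -exp(3/4) + 27/14 + exp(21/2)

Any candidate F(u) must reproduce f(u) exactly when differentiated.
F(u) = -(3*u**2*exp(-4)*exp(3*u/4)*exp(4*u**2) + 2*exp(-4)*exp(3*u/4)*exp(4*u**2) - 15)/(3*u**2 + 2) is an antiderivative of f.
Check: d/du[-(3*u**2*exp(-4)*exp(3*u/4)*exp(4*u**2) + 2*exp(-4)*exp(3*u/4)*exp(4*u**2) - 15)/(3*u**2 + 2)] = (-288*u**5*exp(3*u/4)*exp(4*u**2) - 27*u**4*exp(3*u/4)*exp(4*u**2) - 384*u**3*exp(3*u/4)*exp(4*u**2) - 36*u**2*exp(3*u/4)*exp(4*u**2) - 128*u*exp(3*u/4)*exp(4*u**2) - 360*u*exp(4) - 12*exp(3*u/4)*exp(4*u**2))/(36*u**4*exp(4) + 48*u**2*exp(4) + 16*exp(4)), which equals f(u).
F(1) = 3 - exp(3/4); F(-2) = 15/14 - exp(21/2).
Integral = F(1) - F(-2) = -exp(3/4) + 27/14 + exp(21/2).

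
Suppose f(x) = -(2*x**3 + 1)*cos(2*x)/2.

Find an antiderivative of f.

An antiderivative is F(x) = -(4*x**3*sin(2*x) + 6*x**2*cos(2*x) - 6*x*sin(2*x) + 2*sin(2*x) - 3*cos(2*x))/8.

Since d/dx undoes antidifferentiation here, F'(x) = f(x) is required of F(x).
Check: d/dx[-(4*x**3*sin(2*x) + 6*x**2*cos(2*x) - 6*x*sin(2*x) + 2*sin(2*x) - 3*cos(2*x))/8] = -x**3*cos(2*x) - cos(2*x)/2, which equals f(x).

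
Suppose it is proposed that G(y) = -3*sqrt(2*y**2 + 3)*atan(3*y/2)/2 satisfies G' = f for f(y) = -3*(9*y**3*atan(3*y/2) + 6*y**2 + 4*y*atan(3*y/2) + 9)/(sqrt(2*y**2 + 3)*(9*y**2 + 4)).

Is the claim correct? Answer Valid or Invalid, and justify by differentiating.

Valid: G'(y) = f(y).

d/dy[G] = (-27*y**3*atan(3*y/2) - 18*y**2 - 12*y*atan(3*y/2) - 27)/(9*y**2*sqrt(2*y**2 + 3) + 4*sqrt(2*y**2 + 3))
This equals f(y) exactly, so the claim holds.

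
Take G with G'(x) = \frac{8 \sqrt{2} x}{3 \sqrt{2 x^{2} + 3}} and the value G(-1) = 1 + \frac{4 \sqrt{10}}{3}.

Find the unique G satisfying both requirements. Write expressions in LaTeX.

G'(x) matches the chain-rule pattern g'(h)*h' with inner function h(x) = 4 x^{2} + 6; substituting u = h(x) collapses the integral.
A general antiderivative is \frac{4 \sqrt{4 x^{2} + 6}}{3} + C.
The condition gives C = 1 + \frac{4 \sqrt{10}}{3} - (\frac{4 \sqrt{10}}{3}) = 1.
So G(x) = \frac{4 \sqrt{2} \sqrt{2 x^{2} + 3}}{3} + 1.
Check: d/dx[\frac{4 \sqrt{2} \sqrt{2 x^{2} + 3}}{3} + 1] = \frac{8 \sqrt{2} x}{3 \sqrt{2 x^{2} + 3}} = G'(x).

G(x) = \frac{4 \sqrt{2} \sqrt{2 x^{2} + 3}}{3} + 1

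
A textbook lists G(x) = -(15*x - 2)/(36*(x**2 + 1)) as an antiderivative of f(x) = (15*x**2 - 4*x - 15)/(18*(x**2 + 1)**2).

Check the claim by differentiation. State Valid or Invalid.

d/dx[G] = (15*x**2 - 4*x - 15)/(36*x**4 + 72*x**2 + 36)
d/dx[G] - f(x) = (-15*x**2 + 4*x + 15)/(36*x**4 + 72*x**2 + 36) != 0.

Invalid: d/dx[G] - f = (-15*x**2 + 4*x + 15)/(36*x**4 + 72*x**2 + 36), which is not 0.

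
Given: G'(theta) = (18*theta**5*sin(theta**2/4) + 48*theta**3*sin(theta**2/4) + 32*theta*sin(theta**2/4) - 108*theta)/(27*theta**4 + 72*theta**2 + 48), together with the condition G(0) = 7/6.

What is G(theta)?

Differentiate the proposed G(theta) back; it has to land on the given G'(theta).
A general antiderivative is -4*cos(theta**2/4)/3 + 1/(theta**2/2 + 2/3) + C.
The condition gives C = 7/6 - (1/6) = 1.
So G(theta) = -(12*theta**2*cos(theta**2/4) - 9*theta**2 + 16*cos(theta**2/4) - 30)/(3*(3*theta**2 + 4)).
Check: d/dtheta[-(12*theta**2*cos(theta**2/4) - 9*theta**2 + 16*cos(theta**2/4) - 30)/(3*(3*theta**2 + 4))] = (18*theta**5*sin(theta**2/4) + 48*theta**3*sin(theta**2/4) + 32*theta*sin(theta**2/4) - 108*theta)/(27*theta**4 + 72*theta**2 + 48) = G'(theta).

G(theta) = -(12*theta**2*cos(theta**2/4) - 9*theta**2 + 16*cos(theta**2/4) - 30)/(3*(3*theta**2 + 4))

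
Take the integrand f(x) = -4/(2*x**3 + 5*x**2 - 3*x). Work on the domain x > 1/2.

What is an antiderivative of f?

An antiderivative is F(x) = -4*(-7*log(x) + 6*log(x - 1/2) + log(x + 3))/21.

Factor the denominator (x*(x + 3)*(2*x - 1)) and decompose: f = -16/(7*(2*x - 1)) - 4/(21*(x + 3)) + 4/(3*x); each piece integrates to a log, atan, or power term.
Check: d/dx[-4*(-7*log(x) + 6*log(x - 1/2) + log(x + 3))/21] = -4/(2*x**3 + 5*x**2 - 3*x) = f(x).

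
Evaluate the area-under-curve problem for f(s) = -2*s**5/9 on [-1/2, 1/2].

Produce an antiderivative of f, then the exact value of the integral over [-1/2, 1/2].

Antiderivative: F(s) = -s**6/27; value = 0

A candidate is checked by its d/ds: the result must match f(s).
F(s) = -s**6/27 is an antiderivative of f.
Check: d/ds[-s**6/27] = -2*s**5/9 = f(s).
F(1/2) = -1/1728; F(-1/2) = -1/1728.
Integral = F(1/2) - F(-1/2) = 0.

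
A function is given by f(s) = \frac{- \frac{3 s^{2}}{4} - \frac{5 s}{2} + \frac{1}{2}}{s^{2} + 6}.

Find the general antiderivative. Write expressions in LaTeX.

F(s) = - \frac{9 s + 15 \log{\left(s^{2} + 6 \right)} - 10 \sqrt{6} \operatorname{atan}{\left(\frac{\sqrt{6} s}{6} \right)}}{12} + C

An antiderivative F(s) passes only if d/ds[F] lands on f(s) exactly.
Check: d/ds[- \frac{9 s + 15 \log{\left(s^{2} + 6 \right)} - 10 \sqrt{6} \operatorname{atan}{\left(\frac{\sqrt{6} s}{6} \right)}}{12}] = \frac{- 3 s^{2} - 10 s + 2}{4 s^{2} + 24}, which equals f(s).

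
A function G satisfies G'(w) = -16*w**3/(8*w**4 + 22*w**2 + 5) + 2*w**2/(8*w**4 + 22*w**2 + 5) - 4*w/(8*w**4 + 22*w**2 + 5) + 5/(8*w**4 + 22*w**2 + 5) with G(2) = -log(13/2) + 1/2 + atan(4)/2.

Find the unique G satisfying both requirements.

Integrate term by term and add the pieces.
A general antiderivative is -log(w**2 + 5/2) + atan(2*w)/2 + C.
The condition gives C = -log(13/2) + 1/2 + atan(4)/2 - (-log(13/2) + atan(4)/2) = 1/2.
So G(w) = -log(w**2 + 5/2) + atan(2*w)/2 + 1/2.
Check: d/dw[-log(w**2 + 5/2) + atan(2*w)/2 + 1/2] = (-16*w**3 + 2*w**2 - 4*w + 5)/(8*w**4 + 22*w**2 + 5), which equals G'(w).

G(w) = -log(w**2 + 5/2) + atan(2*w)/2 + 1/2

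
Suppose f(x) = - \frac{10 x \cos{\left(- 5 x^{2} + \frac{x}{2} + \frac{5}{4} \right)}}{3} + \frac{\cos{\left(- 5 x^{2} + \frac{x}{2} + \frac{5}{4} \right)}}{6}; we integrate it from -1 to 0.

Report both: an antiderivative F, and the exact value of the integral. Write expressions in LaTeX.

Antiderivative: F(x) = \frac{\sin{\left(- 5 x^{2} + \frac{x}{2} + \frac{5}{4} \right)}}{3}; value = \frac{\sin{\left(\frac{17}{4} \right)}}{3} + \frac{\sin{\left(\frac{5}{4} \right)}}{3}

f matches the chain-rule pattern g'(h)*h' with inner function h(x) = - 5 x^{2} + \frac{x}{2} + \frac{5}{4}; substituting u = h(x) collapses the integral.
F(x) = \frac{\sin{\left(- 5 x^{2} + \frac{x}{2} + \frac{5}{4} \right)}}{3} is an antiderivative of f.
Check: d/dx[\frac{\sin{\left(- 5 x^{2} + \frac{x}{2} + \frac{5}{4} \right)}}{3}] = - \frac{10 x \cos{\left(- 5 x^{2} + \frac{x}{2} + \frac{5}{4} \right)}}{3} + \frac{\cos{\left(- 5 x^{2} + \frac{x}{2} + \frac{5}{4} \right)}}{6} = f(x).
F(0) = \frac{\sin{\left(\frac{5}{4} \right)}}{3}; F(-1) = - \frac{\sin{\left(\frac{17}{4} \right)}}{3}.
Integral = F(0) - F(-1) = \frac{\sin{\left(\frac{17}{4} \right)}}{3} + \frac{\sin{\left(\frac{5}{4} \right)}}{3}.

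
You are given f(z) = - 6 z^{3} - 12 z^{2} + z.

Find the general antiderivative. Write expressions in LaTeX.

The integrand splits into summands that can be handled one at a time.
Check: d/dz[\frac{- 6 z^{4} - 16 z^{3} + 2 z^{2} - 5}{4}] = - 6 z^{3} - 12 z^{2} + z = f(z).

F(z) = \frac{- 6 z^{4} - 16 z^{3} + 2 z^{2} - 5}{4} + C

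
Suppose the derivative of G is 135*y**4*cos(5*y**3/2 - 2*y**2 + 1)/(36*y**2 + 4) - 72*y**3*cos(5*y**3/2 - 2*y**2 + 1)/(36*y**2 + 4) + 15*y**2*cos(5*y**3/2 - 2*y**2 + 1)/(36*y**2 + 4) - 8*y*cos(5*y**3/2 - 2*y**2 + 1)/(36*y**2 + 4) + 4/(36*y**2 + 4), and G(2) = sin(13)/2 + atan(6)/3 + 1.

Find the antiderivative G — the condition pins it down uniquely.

G(y) = sin(5*y**3/2 - 2*y**2 + 1)/2 + atan(3*y)/3 + 1

Integrate term by term and add the pieces.
A general antiderivative is sin(5*y**3/2 - 2*y**2 + 1)/2 + atan(3*y)/3 + C.
The condition gives C = sin(13)/2 + atan(6)/3 + 1 - (sin(13)/2 + atan(6)/3) = 1.
So G(y) = sin(5*y**3/2 - 2*y**2 + 1)/2 + atan(3*y)/3 + 1.
Check: d/dy[sin(5*y**3/2 - 2*y**2 + 1)/2 + atan(3*y)/3 + 1] = (135*y**4*cos(5*y**3/2 - 2*y**2 + 1) - 72*y**3*cos(5*y**3/2 - 2*y**2 + 1) + 15*y**2*cos(5*y**3/2 - 2*y**2 + 1) - 8*y*cos(5*y**3/2 - 2*y**2 + 1) + 4)/(36*y**2 + 4), which equals G'(y).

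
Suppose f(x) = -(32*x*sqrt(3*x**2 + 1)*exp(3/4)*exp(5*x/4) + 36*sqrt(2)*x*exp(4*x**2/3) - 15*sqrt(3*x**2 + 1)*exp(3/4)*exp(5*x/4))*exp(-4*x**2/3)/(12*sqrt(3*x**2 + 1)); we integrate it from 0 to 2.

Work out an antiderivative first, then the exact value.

For F(x) to be correct the identity F'(x) - f(x) = 0 must hold.
F(x) = -sqrt(2)*sqrt(3*x**2 + 1) + exp(3/4)*exp(5*x/4)*exp(-4*x**2/3) is an antiderivative of f.
Check: d/dx[-sqrt(2)*sqrt(3*x**2 + 1) + exp(3/4)*exp(5*x/4)*exp(-4*x**2/3)] = (-32*x*sqrt(3*x**2 + 1)*exp(3/4)*exp(5*x/4) - 36*sqrt(2)*x*exp(4*x**2/3) + 15*sqrt(3*x**2 + 1)*exp(3/4)*exp(5*x/4))*exp(-4*x**2/3)/(12*sqrt(3*x**2 + 1)), which equals f(x).
F(2) = -sqrt(26) + exp(-25/12); F(0) = -sqrt(2) + exp(3/4).
Integral = F(2) - F(0) = -sqrt(26) - exp(3/4) + exp(-25/12) + sqrt(2).

Antiderivative: F(x) = -sqrt(2)*sqrt(3*x**2 + 1) + exp(3/4)*exp(5*x/4)*exp(-4*x**2/3); value = -sqrt(26) - exp(3/4) + exp(-25/12) + sqrt(2)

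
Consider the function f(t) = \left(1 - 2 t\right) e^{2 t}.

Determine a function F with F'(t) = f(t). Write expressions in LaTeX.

An antiderivative is F(t) = - t e^{2 t} + e^{2 t}.

f has the shape u'v + uv' for u = 1 - t and v = e^{2 t} — it is the derivative of the product u*v.
Check: d/dt[- t e^{2 t} + e^{2 t}] = - 2 t e^{2 t} + e^{2 t}, which equals f(t).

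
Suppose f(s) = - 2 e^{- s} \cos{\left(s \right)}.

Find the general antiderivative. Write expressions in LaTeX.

An antiderivative F(s) passes only if d/ds[F] lands on f(s) exactly.
Check: d/ds[- e^{- s} \sin{\left(s \right)} + e^{- s} \cos{\left(s \right)}] = - 2 e^{- s} \cos{\left(s \right)} = f(s).

F(s) = - e^{- s} \sin{\left(s \right)} + e^{- s} \cos{\left(s \right)} + C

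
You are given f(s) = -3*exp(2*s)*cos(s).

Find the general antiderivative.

F(s) = 3*(-sin(s) - 2*cos(s))*exp(2*s)/5 + C

Differentiate the proposed F(s) back; it has to land on f(s) exactly.
Check: d/ds[3*(-sin(s) - 2*cos(s))*exp(2*s)/5] = -3*exp(2*s)*cos(s) = f(s).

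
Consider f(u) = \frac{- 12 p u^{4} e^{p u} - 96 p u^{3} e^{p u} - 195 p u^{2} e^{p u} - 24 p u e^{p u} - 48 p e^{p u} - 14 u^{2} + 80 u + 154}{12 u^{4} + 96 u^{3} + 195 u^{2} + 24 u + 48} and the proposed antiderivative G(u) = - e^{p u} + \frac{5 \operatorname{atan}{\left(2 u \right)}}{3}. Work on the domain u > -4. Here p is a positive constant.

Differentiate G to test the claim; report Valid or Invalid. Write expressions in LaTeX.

d/du[G] = \frac{- 12 p u^{2} e^{p u} - 3 p e^{p u} + 10}{12 u^{2} + 3}
d/du[G] - f(u) = \frac{2}{u^{2} + 8 u + 16} != 0.

Invalid: d/du[G] - f = \frac{2}{u^{2} + 8 u + 16}, which is not 0.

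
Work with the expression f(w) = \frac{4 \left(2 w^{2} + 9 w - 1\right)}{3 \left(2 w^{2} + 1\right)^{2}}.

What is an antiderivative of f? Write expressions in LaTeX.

An antiderivative is F(w) = - \frac{4 w}{6 w^{2} + 3} - \frac{3}{2 w^{2} + 1}.

Recognize the product-rule pattern: f = u'v + uv' with u = \frac{1}{2 w^{2} + 1}, v = - \frac{4 w}{3} - 3, so integration by parts undoes it.
Check: d/dw[- \frac{4 w}{6 w^{2} + 3} - \frac{3}{2 w^{2} + 1}] = \frac{8 w^{2} + 36 w - 4}{12 w^{4} + 12 w^{2} + 3}, which equals f(w).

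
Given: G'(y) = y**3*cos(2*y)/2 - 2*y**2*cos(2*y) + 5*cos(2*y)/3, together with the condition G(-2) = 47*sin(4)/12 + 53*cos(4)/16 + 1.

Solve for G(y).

The integrand splits into summands that can be handled one at a time.
A general antiderivative is y**3*sin(2*y)/4 - y**2*sin(2*y) + 3*y**2*cos(2*y)/8 - 3*y*sin(2*y)/8 - y*cos(2*y) + 4*sin(2*y)/3 - 3*cos(2*y)/16 + C.
The condition gives C = 47*sin(4)/12 + 53*cos(4)/16 + 1 - (47*sin(4)/12 + 53*cos(4)/16) = 1.
So G(y) = y**3*sin(2*y)/4 - y**2*sin(2*y) + 3*y**2*cos(2*y)/8 - 3*y*sin(2*y)/8 - y*cos(2*y) + 4*sin(2*y)/3 - 3*cos(2*y)/16 + 1.
Check: d/dy[y**3*sin(2*y)/4 - y**2*sin(2*y) + 3*y**2*cos(2*y)/8 - 3*y*sin(2*y)/8 - y*cos(2*y) + 4*sin(2*y)/3 - 3*cos(2*y)/16 + 1] = y**3*cos(2*y)/2 - 2*y**2*cos(2*y) + 5*cos(2*y)/3 = G'(y).

G(y) = y**3*sin(2*y)/4 - y**2*sin(2*y) + 3*y**2*cos(2*y)/8 - 3*y*sin(2*y)/8 - y*cos(2*y) + 4*sin(2*y)/3 - 3*cos(2*y)/16 + 1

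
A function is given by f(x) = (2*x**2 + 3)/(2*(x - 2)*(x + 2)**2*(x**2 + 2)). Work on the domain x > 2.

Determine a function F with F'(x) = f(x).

Factor the denominator (2*(x - 2)*(x + 2)**2*(x**2 + 2)) and decompose: f = -(x - 2)/(72*(x**2 + 2)) - 25/(576*(x + 2)) - 11/(48*(x + 2)**2) + 11/(192*(x - 2)); each piece integrates to a log, atan, or power term.
Check: d/dx[11*log(x - 2)/192 - 25*log(x + 2)/576 - log(x**2 + 2)/144 + sqrt(2)*atan(sqrt(2)*x/2)/72 + 11/(48*x + 96)] = (2*x**2 + 3)/(2*x**5 + 4*x**4 - 4*x**3 - 8*x**2 - 16*x - 32), which equals f(x).

An antiderivative is F(x) = 11*log(x - 2)/192 - 25*log(x + 2)/576 - log(x**2 + 2)/144 + sqrt(2)*atan(sqrt(2)*x/2)/72 + 11/(48*x + 96).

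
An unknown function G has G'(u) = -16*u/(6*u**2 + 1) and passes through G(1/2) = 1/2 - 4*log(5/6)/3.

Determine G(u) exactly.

G'(u) matches the chain-rule pattern g'(h)*h' with inner function h(u) = 2*u**2 + 1/3; substituting w = h(u) collapses the integral.
A general antiderivative is -4*log(2*u**2 + 1/3)/3 + C.
The condition gives C = 1/2 - 4*log(5/6)/3 - (-4*log(5/6)/3) = 1/2.
So G(u) = 1/2 - 4*log(2*u**2 + 1/3)/3.
Check: d/du[1/2 - 4*log(2*u**2 + 1/3)/3] = -16*u/(6*u**2 + 1) = G'(u).

G(u) = 1/2 - 4*log(2*u**2 + 1/3)/3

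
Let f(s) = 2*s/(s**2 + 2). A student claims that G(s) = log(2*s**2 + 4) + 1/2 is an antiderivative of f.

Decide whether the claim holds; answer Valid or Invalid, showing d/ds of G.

Valid - the claim checks out under differentiation.

d/ds[G] = 2*s/(s**2 + 2)
This equals f(s) exactly, so the claim holds.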